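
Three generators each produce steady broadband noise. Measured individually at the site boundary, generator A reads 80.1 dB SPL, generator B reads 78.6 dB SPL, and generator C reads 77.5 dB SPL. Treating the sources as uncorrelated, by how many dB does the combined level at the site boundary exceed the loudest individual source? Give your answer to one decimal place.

Incoherent sources sum as intensities:
L_total = 10·log₁₀(10^(80.1/10) + 10^(78.6/10) + 10^(77.5/10)) = 83.64 dB SPL.
Excess over the loudest (80.1 dB): 83.64 − 80.1 = 3.5 dB.

3.5 dB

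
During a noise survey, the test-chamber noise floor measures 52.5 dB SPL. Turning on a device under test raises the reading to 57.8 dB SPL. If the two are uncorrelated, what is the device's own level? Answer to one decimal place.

56.3 dB SPL

Background correction is a power subtraction:
L_src = 10·log₁₀(10^(57.8/10) − 10^(52.5/10)) = 10·log₁₀(424700) = 56.3 dB SPL.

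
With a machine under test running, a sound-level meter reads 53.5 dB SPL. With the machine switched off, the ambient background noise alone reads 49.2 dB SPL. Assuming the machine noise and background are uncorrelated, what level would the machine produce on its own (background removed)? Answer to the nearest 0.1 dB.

51.5 dB SPL

Remove the background by subtracting linear intensities:
L_src = 10·log₁₀(10^(53.5/10) − 10^(49.2/10)) = 10·log₁₀(140700) = 51.5 dB SPL.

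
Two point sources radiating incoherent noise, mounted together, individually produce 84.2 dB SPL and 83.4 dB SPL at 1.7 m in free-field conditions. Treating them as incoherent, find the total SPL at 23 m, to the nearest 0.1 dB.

64.2 dB SPL

Combined at 1.7 m: 10·log₁₀(10^(84.2/10)+10^(83.4/10)) = 86.83 dB SPL.
Then apply −20·log₁₀(23/1.7) = -22.63 dB → 64.2 dB SPL.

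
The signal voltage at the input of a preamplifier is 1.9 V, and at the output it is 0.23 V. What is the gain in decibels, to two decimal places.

-18.34 dB

Voltage is an amplitude quantity, so gain = 20·log₁₀(V_out/V_in).
20·log₁₀(0.23/1.9) = 20·log₁₀(0.1211) = -18.34 dB.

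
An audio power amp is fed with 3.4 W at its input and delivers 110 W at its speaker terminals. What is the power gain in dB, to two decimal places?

Power ratio → dB uses the 10·log₁₀ form:
10·log₁₀(110/3.4) = 10·log₁₀(32.35) = 15.10 dB.

15.10 dB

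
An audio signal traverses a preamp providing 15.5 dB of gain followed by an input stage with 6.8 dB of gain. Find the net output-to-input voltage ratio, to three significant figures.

13.0

Net gain = 15.5 + 6.8 = 22.3 dB.
Voltage ratio = 10^(22.3/20) = 13.0.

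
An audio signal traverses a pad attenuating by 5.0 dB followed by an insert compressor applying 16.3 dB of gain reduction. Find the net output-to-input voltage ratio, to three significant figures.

Net gain = (−5.0) + (−16.3) = -21.3 dB.
Voltage ratio = 10^(-21.3/20) = 0.0861.

0.0861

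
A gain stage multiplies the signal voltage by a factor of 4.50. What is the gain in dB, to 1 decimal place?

13.1 dB

Voltage is an amplitude quantity, so gain = 20·log₁₀(V_out/V_in).
20·log₁₀(4.50) = 13.1 dB.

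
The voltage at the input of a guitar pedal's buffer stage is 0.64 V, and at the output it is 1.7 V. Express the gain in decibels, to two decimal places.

Voltage is an amplitude quantity, so gain = 20·log₁₀(V_out/V_in).
20·log₁₀(1.7/0.64) = 20·log₁₀(2.656) = 8.49 dB.

8.49 dB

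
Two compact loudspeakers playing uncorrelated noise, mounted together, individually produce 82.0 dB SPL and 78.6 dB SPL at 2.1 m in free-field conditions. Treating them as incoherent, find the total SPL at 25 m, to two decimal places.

Combined at 2.1 m: 10·log₁₀(10^(82.0/10)+10^(78.6/10)) = 83.635 dB SPL.
Then apply −20·log₁₀(25/2.1) = -21.514 dB → 62.12 dB SPL.

62.12 dB SPL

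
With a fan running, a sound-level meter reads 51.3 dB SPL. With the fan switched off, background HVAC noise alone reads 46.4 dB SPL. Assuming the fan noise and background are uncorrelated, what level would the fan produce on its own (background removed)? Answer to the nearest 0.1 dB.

49.6 dB SPL

Background correction is a power subtraction:
L_src = 10·log₁₀(10^(51.3/10) − 10^(46.4/10)) = 10·log₁₀(91240) = 49.6 dB SPL.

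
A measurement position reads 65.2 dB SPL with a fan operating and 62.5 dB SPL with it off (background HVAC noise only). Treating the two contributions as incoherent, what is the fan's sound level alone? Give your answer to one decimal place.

Remove the background by subtracting linear intensities:
L_src = 10·log₁₀(10^(65.2/10) − 10^(62.5/10)) = 10·log₁₀(1533000) = 61.9 dB SPL.

61.9 dB SPL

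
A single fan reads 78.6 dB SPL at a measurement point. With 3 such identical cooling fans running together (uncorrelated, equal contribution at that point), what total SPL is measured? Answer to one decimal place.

83.4 dB SPL

3 equal incoherent sources raise the level by 10·log₁₀(3) = 4.77 dB.
L_total = 78.6 + 4.77 = 83.4 dB SPL.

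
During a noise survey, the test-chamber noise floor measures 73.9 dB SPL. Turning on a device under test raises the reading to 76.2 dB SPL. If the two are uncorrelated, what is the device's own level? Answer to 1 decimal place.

Subtract intensities: L_src = 10·log₁₀(10^(L_total/10) − 10^(L_bg/10)).
L_src = 10·log₁₀(10^(76.2/10) − 10^(73.9/10)) = 10·log₁₀(17140000) = 72.3 dB SPL.

72.3 dB SPL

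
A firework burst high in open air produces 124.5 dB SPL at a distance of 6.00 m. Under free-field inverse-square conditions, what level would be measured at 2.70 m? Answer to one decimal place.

For a point source in a free field, ΔL = −20·log₁₀(d₂/d₁).
ΔL = −20·log₁₀(2.70/6.00) = 6.94 dB, so L₂ = 124.5 + (6.94) = 131.4 dB SPL.

131.4 dB SPL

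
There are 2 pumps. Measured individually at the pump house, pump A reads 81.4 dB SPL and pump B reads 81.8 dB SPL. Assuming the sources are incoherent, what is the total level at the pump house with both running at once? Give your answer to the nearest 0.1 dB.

Incoherent sources sum as intensities:
L_total = 10·log₁₀(10^(81.4/10) + 10^(81.8/10)) = 10·log₁₀(289400000) = 84.6 dB SPL.

84.6 dB SPL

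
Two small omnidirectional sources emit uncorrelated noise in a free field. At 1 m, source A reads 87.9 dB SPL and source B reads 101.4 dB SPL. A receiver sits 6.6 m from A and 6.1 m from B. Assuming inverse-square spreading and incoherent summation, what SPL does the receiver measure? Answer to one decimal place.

85.9 dB SPL

At the listener: L_A = 87.9 − 20·log₁₀(6.6) = 71.51 dB; L_B = 101.4 − 20·log₁₀(6.1) = 85.69 dB.
Combined: 10·log₁₀(10^(71.51/10)+10^(85.69/10)) = 85.9 dB SPL.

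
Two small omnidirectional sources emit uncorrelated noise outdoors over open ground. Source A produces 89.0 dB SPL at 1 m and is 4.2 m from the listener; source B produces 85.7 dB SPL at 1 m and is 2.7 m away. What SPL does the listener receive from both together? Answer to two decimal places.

At the listener: L_A = 89.0 − 20·log₁₀(4.2) = 76.535 dB; L_B = 85.7 − 20·log₁₀(2.7) = 77.073 dB.
Combined: 10·log₁₀(10^(76.535/10)+10^(77.073/10)) = 79.82 dB SPL.

79.82 dB SPL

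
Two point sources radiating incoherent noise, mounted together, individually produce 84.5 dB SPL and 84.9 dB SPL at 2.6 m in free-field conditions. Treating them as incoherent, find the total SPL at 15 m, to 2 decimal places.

72.49 dB SPL

Combined at 2.6 m: 10·log₁₀(10^(84.5/10)+10^(84.9/10)) = 87.715 dB SPL.
Then apply −20·log₁₀(15/2.6) = -15.222 dB → 72.49 dB SPL.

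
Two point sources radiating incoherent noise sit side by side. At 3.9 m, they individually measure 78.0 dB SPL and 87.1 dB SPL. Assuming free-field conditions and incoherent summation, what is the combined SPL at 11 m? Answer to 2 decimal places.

78.60 dB SPL

Combined at 3.9 m: 10·log₁₀(10^(78.0/10)+10^(87.1/10)) = 87.604 dB SPL.
Then apply −20·log₁₀(11/3.9) = -9.007 dB → 78.60 dB SPL.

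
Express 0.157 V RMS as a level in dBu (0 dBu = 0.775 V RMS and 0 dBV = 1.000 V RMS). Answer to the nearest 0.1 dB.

dBu = 20·log₁₀(V / 0.775 V).
20·log₁₀(0.157/0.775) = -13.9 dBu.

-13.9 dBu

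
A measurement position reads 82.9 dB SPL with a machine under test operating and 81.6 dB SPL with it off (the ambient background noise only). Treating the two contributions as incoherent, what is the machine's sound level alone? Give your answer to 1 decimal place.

77.0 dB SPL

Subtract intensities: L_src = 10·log₁₀(10^(L_total/10) − 10^(L_bg/10)).
L_src = 10·log₁₀(10^(82.9/10) − 10^(81.6/10)) = 10·log₁₀(50440000) = 77.0 dB SPL.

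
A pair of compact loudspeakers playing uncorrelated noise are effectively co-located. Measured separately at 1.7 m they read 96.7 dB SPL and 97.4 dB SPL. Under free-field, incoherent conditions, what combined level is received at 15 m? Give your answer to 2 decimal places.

Combined at 1.7 m: 10·log₁₀(10^(96.7/10)+10^(97.4/10)) = 100.074 dB SPL.
Then apply −20·log₁₀(15/1.7) = -18.913 dB → 81.16 dB SPL.

81.16 dB SPL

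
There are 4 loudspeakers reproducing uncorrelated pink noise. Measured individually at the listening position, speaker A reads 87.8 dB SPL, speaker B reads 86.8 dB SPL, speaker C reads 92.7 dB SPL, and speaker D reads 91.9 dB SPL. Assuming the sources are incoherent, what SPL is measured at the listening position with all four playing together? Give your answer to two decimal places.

Uncorrelated sources add in intensity (power), not in dB.
L_total = 10·log₁₀(10^(87.8/10) + 10^(86.8/10) + 10^(92.7/10) + 10^(91.9/10)) = 10·log₁₀(4492000000) = 96.52 dB SPL.

96.52 dB SPL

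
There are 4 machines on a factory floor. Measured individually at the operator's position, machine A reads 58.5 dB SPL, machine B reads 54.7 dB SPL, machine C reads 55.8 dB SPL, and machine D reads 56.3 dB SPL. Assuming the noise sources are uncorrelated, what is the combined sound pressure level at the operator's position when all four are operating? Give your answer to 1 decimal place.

Uncorrelated sources add in intensity (power), not in dB.
L_total = 10·log₁₀(10^(58.5/10) + 10^(54.7/10) + 10^(55.8/10) + 10^(56.3/10)) = 10·log₁₀(1810000) = 62.6 dB SPL.

62.6 dB SPL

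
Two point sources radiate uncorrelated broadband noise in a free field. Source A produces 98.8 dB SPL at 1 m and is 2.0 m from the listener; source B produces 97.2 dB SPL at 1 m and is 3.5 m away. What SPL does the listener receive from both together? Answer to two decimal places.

At the listener: L_A = 98.8 − 20·log₁₀(2.0) = 92.779 dB; L_B = 97.2 − 20·log₁₀(3.5) = 86.319 dB.
Combined: 10·log₁₀(10^(92.779/10)+10^(86.319/10)) = 93.66 dB SPL.

93.66 dB SPL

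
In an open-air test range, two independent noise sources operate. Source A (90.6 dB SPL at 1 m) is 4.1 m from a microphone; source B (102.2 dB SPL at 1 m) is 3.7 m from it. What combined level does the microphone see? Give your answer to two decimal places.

91.07 dB SPL

At the listener: L_A = 90.6 − 20·log₁₀(4.1) = 78.344 dB; L_B = 102.2 − 20·log₁₀(3.7) = 90.836 dB.
Combined: 10·log₁₀(10^(78.344/10)+10^(90.836/10)) = 91.07 dB SPL.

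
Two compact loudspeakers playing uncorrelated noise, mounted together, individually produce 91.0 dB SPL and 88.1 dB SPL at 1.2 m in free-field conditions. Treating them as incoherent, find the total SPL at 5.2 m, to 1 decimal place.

Combined at 1.2 m: 10·log₁₀(10^(91.0/10)+10^(88.1/10)) = 92.80 dB SPL.
Then apply −20·log₁₀(5.2/1.2) = -12.74 dB → 80.1 dB SPL.

80.1 dB SPL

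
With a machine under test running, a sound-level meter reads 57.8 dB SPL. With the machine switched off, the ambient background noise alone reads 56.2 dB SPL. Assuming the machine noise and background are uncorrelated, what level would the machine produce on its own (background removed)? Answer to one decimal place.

52.7 dB SPL

Background correction is a power subtraction:
L_src = 10·log₁₀(10^(57.8/10) − 10^(56.2/10)) = 10·log₁₀(185700) = 52.7 dB SPL.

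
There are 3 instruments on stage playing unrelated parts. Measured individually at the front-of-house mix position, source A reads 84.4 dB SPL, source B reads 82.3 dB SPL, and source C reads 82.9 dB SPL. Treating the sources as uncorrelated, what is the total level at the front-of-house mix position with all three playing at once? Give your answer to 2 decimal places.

Uncorrelated sources add in intensity (power), not in dB.
L_total = 10·log₁₀(10^(84.4/10) + 10^(82.3/10) + 10^(82.9/10)) = 10·log₁₀(640200000) = 88.06 dB SPL.

88.06 dB SPL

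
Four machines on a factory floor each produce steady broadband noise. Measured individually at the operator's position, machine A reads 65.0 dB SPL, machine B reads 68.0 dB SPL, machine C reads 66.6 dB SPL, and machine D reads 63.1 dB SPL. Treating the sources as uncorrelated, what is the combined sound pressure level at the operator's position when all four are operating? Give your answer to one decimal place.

72.1 dB SPL

Uncorrelated sources add in intensity (power), not in dB.
L_total = 10·log₁₀(10^(65.0/10) + 10^(68.0/10) + 10^(66.6/10) + 10^(63.1/10)) = 10·log₁₀(16080000) = 72.1 dB SPL.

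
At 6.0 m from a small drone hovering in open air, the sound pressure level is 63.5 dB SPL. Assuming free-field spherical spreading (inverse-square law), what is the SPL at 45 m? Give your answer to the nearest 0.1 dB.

46.0 dB SPL

Inverse-square spreading gives ΔL = −20·log₁₀(d₂/d₁).
ΔL = −20·log₁₀(45/6.0) = -17.50 dB, so L₂ = 63.5 + (-17.50) = 46.0 dB SPL.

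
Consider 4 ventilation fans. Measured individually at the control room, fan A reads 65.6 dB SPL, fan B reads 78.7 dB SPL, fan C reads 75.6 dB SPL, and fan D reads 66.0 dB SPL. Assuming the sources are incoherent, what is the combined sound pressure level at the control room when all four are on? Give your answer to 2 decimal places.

80.72 dB SPL

Uncorrelated sources add in intensity (power), not in dB.
L_total = 10·log₁₀(10^(65.6/10) + 10^(78.7/10) + 10^(75.6/10) + 10^(66.0/10)) = 10·log₁₀(118100000) = 80.72 dB SPL.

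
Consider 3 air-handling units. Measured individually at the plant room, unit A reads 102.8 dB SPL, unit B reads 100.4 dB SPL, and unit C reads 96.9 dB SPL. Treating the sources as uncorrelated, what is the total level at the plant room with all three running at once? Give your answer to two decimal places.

Add the sources as powers (linear), then convert back to dB:
L_total = 10·log₁₀(10^(102.8/10) + 10^(100.4/10) + 10^(96.9/10)) = 10·log₁₀(34917000000) = 105.43 dB SPL.

105.43 dB SPL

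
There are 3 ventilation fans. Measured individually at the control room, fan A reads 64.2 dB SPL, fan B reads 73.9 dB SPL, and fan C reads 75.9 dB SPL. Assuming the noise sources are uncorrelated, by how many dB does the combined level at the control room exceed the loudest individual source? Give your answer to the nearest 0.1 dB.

2.3 dB

Incoherent sources sum as intensities:
L_total = 10·log₁₀(10^(64.2/10) + 10^(73.9/10) + 10^(75.9/10)) = 78.20 dB SPL.
Excess over the loudest (75.9 dB): 78.20 − 75.9 = 2.3 dB.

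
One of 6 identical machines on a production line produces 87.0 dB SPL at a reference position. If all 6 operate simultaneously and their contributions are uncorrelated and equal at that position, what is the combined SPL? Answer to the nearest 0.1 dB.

94.8 dB SPL

6 equal incoherent sources raise the level by 10·log₁₀(6) = 7.78 dB.
L_total = 87.0 + 7.78 = 94.8 dB SPL.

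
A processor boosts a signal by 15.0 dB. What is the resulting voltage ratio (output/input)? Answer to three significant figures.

Voltage ratio = 10^(dB/20).
10^(15.0/20) = 10^(0.7500) = 5.62.

5.62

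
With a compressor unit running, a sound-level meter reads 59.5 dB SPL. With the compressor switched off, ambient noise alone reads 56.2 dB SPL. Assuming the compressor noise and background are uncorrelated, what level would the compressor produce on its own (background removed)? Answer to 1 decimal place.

56.8 dB SPL

Background correction is a power subtraction:
L_src = 10·log₁₀(10^(59.5/10) − 10^(56.2/10)) = 10·log₁₀(474400) = 56.8 dB SPL.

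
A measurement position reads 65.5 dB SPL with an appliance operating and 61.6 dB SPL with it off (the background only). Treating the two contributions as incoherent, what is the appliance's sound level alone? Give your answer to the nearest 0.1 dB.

63.2 dB SPL

Background correction is a power subtraction:
L_src = 10·log₁₀(10^(65.5/10) − 10^(61.6/10)) = 10·log₁₀(2103000) = 63.2 dB SPL.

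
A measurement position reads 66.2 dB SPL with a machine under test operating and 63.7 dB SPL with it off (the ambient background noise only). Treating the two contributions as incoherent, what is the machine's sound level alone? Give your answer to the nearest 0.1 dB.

62.6 dB SPL

Remove the background by subtracting linear intensities:
L_src = 10·log₁₀(10^(66.2/10) − 10^(63.7/10)) = 10·log₁₀(1824000) = 62.6 dB SPL.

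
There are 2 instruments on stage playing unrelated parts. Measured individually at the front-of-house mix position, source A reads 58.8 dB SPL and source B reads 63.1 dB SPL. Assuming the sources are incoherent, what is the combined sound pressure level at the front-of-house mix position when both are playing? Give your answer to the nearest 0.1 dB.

Add the sources as powers (linear), then convert back to dB:
L_total = 10·log₁₀(10^(58.8/10) + 10^(63.1/10)) = 10·log₁₀(2800000) = 64.5 dB SPL.

64.5 dB SPL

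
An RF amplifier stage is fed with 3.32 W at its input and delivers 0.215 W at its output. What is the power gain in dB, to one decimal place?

-11.9 dB

Power is a power quantity, so gain = 10·log₁₀(P_out/P_in).
10·log₁₀(0.215/3.32) = 10·log₁₀(0.06476) = -11.9 dB.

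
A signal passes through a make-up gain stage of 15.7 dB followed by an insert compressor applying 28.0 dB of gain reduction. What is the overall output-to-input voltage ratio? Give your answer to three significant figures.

Net gain = 15.7 + (−28.0) = -12.3 dB.
Voltage ratio = 10^(-12.3/20) = 0.243.

0.243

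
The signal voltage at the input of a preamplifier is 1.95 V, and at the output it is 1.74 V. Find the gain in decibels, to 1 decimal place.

-1.0 dB

Voltage ratio → dB uses the 20·log₁₀ form:
20·log₁₀(1.74/1.95) = 20·log₁₀(0.8923) = -1.0 dB.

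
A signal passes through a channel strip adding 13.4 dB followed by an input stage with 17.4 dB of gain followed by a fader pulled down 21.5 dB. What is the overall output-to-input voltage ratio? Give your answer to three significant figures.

Net gain = 13.4 + 17.4 + (−21.5) = 9.3 dB.
Voltage ratio = 10^(9.3/20) = 2.92.

2.92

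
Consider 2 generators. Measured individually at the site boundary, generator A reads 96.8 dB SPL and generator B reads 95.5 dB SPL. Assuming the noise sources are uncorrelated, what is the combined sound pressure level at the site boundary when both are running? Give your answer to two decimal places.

99.21 dB SPL

Incoherent sources sum as intensities:
L_total = 10·log₁₀(10^(96.8/10) + 10^(95.5/10)) = 10·log₁₀(8334000000) = 99.21 dB SPL.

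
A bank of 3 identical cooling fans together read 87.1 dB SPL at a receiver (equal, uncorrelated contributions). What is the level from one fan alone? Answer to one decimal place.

3 equal incoherent sources add 10·log₁₀(3) = 4.77 dB over one source.
L_one = 87.1 − 4.77 = 82.3 dB SPL.

82.3 dB SPL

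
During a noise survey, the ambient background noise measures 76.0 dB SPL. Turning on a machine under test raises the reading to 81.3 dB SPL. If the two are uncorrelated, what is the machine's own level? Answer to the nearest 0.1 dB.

Subtract intensities: L_src = 10·log₁₀(10^(L_total/10) − 10^(L_bg/10)).
L_src = 10·log₁₀(10^(81.3/10) − 10^(76.0/10)) = 10·log₁₀(95090000) = 79.8 dB SPL.

79.8 dB SPL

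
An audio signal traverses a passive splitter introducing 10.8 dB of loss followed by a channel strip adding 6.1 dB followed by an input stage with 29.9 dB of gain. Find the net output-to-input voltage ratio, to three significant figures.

18.2

Net gain = (−10.8) + 6.1 + 29.9 = 25.2 dB.
Voltage ratio = 10^(25.2/20) = 18.2.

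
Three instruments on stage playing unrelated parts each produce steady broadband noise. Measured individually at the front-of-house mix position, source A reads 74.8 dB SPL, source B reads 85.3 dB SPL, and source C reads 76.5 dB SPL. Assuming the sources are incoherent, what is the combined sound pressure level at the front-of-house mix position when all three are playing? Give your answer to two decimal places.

Add the sources as powers (linear), then convert back to dB:
L_total = 10·log₁₀(10^(74.8/10) + 10^(85.3/10) + 10^(76.5/10)) = 10·log₁₀(413700000) = 86.17 dB SPL.

86.17 dB SPL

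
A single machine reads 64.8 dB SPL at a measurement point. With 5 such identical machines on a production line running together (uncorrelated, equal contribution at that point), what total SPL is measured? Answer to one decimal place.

71.8 dB SPL

5 equal incoherent sources raise the level by 10·log₁₀(5) = 6.99 dB.
L_total = 64.8 + 6.99 = 71.8 dB SPL.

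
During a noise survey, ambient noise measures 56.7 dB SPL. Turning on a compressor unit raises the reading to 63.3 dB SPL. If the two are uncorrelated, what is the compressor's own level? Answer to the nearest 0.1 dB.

Subtract intensities: L_src = 10·log₁₀(10^(L_total/10) − 10^(L_bg/10)).
L_src = 10·log₁₀(10^(63.3/10) − 10^(56.7/10)) = 10·log₁₀(1670000) = 62.2 dB SPL.

62.2 dB SPL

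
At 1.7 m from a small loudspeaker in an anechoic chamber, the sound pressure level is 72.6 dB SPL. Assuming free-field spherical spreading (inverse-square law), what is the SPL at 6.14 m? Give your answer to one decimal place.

61.4 dB SPL

For a point source in a free field, ΔL = −20·log₁₀(d₂/d₁).
ΔL = −20·log₁₀(6.14/1.7) = -11.15 dB, so L₂ = 72.6 + (-11.15) = 61.4 dB SPL.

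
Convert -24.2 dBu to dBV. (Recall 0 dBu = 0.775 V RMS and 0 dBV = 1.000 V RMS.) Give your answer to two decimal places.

The offset between the scales is 20·log₁₀(0.775/1.000) = −2.214 dB.
So dBV = -24.2 − 2.214 = -26.41 dBV.

-26.41 dBV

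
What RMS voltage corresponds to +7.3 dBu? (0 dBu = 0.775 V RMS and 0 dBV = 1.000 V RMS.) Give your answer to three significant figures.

V = 0.775 V × 10^(+7.3/20).
= 0.775 × 2.317 = 1.80 V.

1.80 V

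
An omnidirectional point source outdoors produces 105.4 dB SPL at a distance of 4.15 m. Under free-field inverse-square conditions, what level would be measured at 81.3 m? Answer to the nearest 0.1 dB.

79.6 dB SPL

Inverse-square spreading gives ΔL = −20·log₁₀(d₂/d₁).
ΔL = −20·log₁₀(81.3/4.15) = -25.84 dB, so L₂ = 105.4 + (-25.84) = 79.6 dB SPL.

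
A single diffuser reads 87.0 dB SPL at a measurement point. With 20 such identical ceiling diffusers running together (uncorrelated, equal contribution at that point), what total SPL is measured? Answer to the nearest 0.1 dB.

20 equal incoherent sources raise the level by 10·log₁₀(20) = 13.01 dB.
L_total = 87.0 + 13.01 = 100.0 dB SPL.

100.0 dB SPL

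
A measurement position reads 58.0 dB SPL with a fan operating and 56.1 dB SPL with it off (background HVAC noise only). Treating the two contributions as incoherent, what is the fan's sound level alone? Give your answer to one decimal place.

Background correction is a power subtraction:
L_src = 10·log₁₀(10^(58.0/10) − 10^(56.1/10)) = 10·log₁₀(223600) = 53.5 dB SPL.

53.5 dB SPL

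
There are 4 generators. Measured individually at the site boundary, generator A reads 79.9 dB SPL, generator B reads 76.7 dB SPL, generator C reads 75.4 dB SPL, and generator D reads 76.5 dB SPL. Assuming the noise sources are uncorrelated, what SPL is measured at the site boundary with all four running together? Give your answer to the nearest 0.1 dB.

83.5 dB SPL

Incoherent sources sum as intensities:
L_total = 10·log₁₀(10^(79.9/10) + 10^(76.7/10) + 10^(75.4/10) + 10^(76.5/10)) = 10·log₁₀(223800000) = 83.5 dB SPL.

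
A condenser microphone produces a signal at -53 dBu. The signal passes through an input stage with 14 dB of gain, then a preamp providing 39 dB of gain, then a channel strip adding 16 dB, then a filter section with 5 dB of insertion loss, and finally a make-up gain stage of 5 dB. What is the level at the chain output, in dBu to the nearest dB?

In dB, series stages simply add:
-53 + 14 + 39 + 16 − 5 + 5 = +16 dBu.

+16 dBu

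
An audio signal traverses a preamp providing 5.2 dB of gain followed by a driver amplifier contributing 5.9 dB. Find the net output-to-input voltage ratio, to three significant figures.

Net gain = 5.2 + 5.9 = 11.1 dB.
Voltage ratio = 10^(11.1/20) = 3.59.

3.59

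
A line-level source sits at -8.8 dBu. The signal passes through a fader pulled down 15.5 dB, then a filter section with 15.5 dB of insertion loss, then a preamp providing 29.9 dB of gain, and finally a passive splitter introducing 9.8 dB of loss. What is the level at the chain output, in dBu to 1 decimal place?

Cascaded gains and losses add directly in dB.
-8.8 − 15.5 − 15.5 + 29.9 − 9.8 = -19.7 dBu.

-19.7 dBu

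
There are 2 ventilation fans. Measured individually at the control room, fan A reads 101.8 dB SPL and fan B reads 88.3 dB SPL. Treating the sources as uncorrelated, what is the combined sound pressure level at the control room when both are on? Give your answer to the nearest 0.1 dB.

102.0 dB SPL

Add the sources as powers (linear), then convert back to dB:
L_total = 10·log₁₀(10^(101.8/10) + 10^(88.3/10)) = 10·log₁₀(15812000000) = 102.0 dB SPL.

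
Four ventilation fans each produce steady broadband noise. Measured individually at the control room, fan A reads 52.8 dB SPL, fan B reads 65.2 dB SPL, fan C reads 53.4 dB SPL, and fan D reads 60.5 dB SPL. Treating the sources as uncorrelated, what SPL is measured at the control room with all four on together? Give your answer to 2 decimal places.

Incoherent sources sum as intensities:
L_total = 10·log₁₀(10^(52.8/10) + 10^(65.2/10) + 10^(53.4/10) + 10^(60.5/10)) = 10·log₁₀(4843000) = 66.85 dB SPL.

66.85 dB SPL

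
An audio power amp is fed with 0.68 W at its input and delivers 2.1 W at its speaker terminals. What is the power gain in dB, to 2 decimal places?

4.90 dB

Power ratio → dB uses the 10·log₁₀ form:
10·log₁₀(2.1/0.68) = 10·log₁₀(3.088) = 4.90 dB.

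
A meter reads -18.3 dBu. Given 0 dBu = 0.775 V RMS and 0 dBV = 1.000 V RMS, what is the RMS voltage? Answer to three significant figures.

V = 0.775 V × 10^(-18.3/20).
= 0.775 × 0.1216 = 0.0943 V.

0.0943 V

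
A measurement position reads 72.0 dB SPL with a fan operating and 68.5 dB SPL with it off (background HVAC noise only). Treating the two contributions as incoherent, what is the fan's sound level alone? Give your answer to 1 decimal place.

Remove the background by subtracting linear intensities:
L_src = 10·log₁₀(10^(72.0/10) − 10^(68.5/10)) = 10·log₁₀(8769000) = 69.4 dB SPL.

69.4 dB SPL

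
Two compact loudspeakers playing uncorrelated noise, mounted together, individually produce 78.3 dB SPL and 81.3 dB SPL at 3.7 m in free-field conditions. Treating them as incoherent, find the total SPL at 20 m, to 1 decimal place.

68.4 dB SPL

Combined at 3.7 m: 10·log₁₀(10^(78.3/10)+10^(81.3/10)) = 83.06 dB SPL.
Then apply −20·log₁₀(20/3.7) = -14.66 dB → 68.4 dB SPL.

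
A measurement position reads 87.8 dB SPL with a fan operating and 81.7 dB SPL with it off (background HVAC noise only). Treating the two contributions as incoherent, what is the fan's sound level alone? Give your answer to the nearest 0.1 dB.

Remove the background by subtracting linear intensities:
L_src = 10·log₁₀(10^(87.8/10) − 10^(81.7/10)) = 10·log₁₀(454600000) = 86.6 dB SPL.

86.6 dB SPL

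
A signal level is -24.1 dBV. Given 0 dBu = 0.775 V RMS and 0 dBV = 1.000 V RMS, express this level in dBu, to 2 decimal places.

-21.89 dBu

The offset between the scales is 20·log₁₀(0.775/1.000) = −2.214 dB.
So dBu = -24.1 + 2.214 = -21.89 dBu.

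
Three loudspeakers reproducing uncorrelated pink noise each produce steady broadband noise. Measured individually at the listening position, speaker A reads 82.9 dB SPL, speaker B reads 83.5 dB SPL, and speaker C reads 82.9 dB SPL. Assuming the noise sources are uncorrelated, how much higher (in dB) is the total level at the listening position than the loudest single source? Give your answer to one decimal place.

4.4 dB

Add the sources as powers (linear), then convert back to dB:
L_total = 10·log₁₀(10^(82.9/10) + 10^(83.5/10) + 10^(82.9/10)) = 87.88 dB SPL.
Excess over the loudest (83.5 dB): 87.88 − 83.5 = 4.4 dB.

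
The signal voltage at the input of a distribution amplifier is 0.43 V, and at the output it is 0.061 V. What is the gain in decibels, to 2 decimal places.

Voltage ratio → dB uses the 20·log₁₀ form:
20·log₁₀(0.061/0.43) = 20·log₁₀(0.1419) = -16.96 dB.

-16.96 dB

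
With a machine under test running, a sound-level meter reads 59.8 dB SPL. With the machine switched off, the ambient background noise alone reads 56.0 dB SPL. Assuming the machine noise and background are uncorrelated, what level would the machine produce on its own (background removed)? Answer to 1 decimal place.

57.5 dB SPL

Remove the background by subtracting linear intensities:
L_src = 10·log₁₀(10^(59.8/10) − 10^(56.0/10)) = 10·log₁₀(556900) = 57.5 dB SPL.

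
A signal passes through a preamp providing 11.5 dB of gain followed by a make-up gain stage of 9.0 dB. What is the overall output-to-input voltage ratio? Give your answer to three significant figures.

10.6

Net gain = 11.5 + 9.0 = 20.5 dB.
Voltage ratio = 10^(20.5/20) = 10.6.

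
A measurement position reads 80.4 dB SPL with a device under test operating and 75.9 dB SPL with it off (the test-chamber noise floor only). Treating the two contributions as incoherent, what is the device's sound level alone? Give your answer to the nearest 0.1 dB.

Subtract intensities: L_src = 10·log₁₀(10^(L_total/10) − 10^(L_bg/10)).
L_src = 10·log₁₀(10^(80.4/10) − 10^(75.9/10)) = 10·log₁₀(70740000) = 78.5 dB SPL.

78.5 dB SPL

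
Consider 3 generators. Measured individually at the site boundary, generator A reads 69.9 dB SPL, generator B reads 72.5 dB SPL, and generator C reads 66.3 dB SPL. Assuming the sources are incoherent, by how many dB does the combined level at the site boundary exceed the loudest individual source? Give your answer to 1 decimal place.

2.5 dB

Incoherent sources sum as intensities:
L_total = 10·log₁₀(10^(69.9/10) + 10^(72.5/10) + 10^(66.3/10)) = 75.03 dB SPL.
Excess over the loudest (72.5 dB): 75.03 − 72.5 = 2.5 dB.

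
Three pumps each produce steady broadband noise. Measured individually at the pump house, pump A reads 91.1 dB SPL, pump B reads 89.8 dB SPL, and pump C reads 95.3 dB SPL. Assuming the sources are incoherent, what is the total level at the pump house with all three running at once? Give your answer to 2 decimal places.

Uncorrelated sources add in intensity (power), not in dB.
L_total = 10·log₁₀(10^(91.1/10) + 10^(89.8/10) + 10^(95.3/10)) = 10·log₁₀(5632000000) = 97.51 dB SPL.

97.51 dB SPL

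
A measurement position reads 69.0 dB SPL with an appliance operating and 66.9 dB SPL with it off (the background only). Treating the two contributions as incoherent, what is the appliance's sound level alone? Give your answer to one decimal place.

64.8 dB SPL

Subtract intensities: L_src = 10·log₁₀(10^(L_total/10) − 10^(L_bg/10)).
L_src = 10·log₁₀(10^(69.0/10) − 10^(66.9/10)) = 10·log₁₀(3045000) = 64.8 dB SPL.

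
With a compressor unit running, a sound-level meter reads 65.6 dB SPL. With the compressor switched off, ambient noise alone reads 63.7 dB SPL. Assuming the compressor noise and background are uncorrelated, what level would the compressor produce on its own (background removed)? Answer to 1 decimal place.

61.1 dB SPL

Background correction is a power subtraction:
L_src = 10·log₁₀(10^(65.6/10) − 10^(63.7/10)) = 10·log₁₀(1287000) = 61.1 dB SPL.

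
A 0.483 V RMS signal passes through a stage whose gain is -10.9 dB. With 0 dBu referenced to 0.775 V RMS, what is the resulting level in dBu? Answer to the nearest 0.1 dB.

-15.0 dBu

Input level: 20·log₁₀(0.483/0.775) = -4.11 dBu.
Output: -4.11 − 10.9 = -15.0 dBu.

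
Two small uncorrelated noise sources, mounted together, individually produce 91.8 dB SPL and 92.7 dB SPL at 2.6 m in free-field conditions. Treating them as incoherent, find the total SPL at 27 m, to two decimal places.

Combined at 2.6 m: 10·log₁₀(10^(91.8/10)+10^(92.7/10)) = 95.284 dB SPL.
Then apply −20·log₁₀(27/2.6) = -20.328 dB → 74.96 dB SPL.

74.96 dB SPL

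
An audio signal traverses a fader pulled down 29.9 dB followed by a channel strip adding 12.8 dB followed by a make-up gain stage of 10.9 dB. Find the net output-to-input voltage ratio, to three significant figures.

0.490

Net gain = (−29.9) + 12.8 + 10.9 = -6.2 dB.
Voltage ratio = 10^(-6.2/20) = 0.490.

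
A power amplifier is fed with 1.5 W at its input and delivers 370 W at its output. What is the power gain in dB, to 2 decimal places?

23.92 dB

Power ratio → dB uses the 10·log₁₀ form:
10·log₁₀(370/1.5) = 10·log₁₀(246.7) = 23.92 dB.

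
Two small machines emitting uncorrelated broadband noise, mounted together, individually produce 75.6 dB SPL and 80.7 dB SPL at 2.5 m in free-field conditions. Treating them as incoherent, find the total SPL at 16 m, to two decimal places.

65.75 dB SPL

Combined at 2.5 m: 10·log₁₀(10^(75.6/10)+10^(80.7/10)) = 81.869 dB SPL.
Then apply −20·log₁₀(16/2.5) = -16.124 dB → 65.75 dB SPL.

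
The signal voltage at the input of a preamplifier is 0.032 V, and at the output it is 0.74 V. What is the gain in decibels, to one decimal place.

27.3 dB

For a voltage ratio, dB = 20·log₁₀(V₂/V₁).
20·log₁₀(0.74/0.032) = 20·log₁₀(23.12) = 27.3 dB.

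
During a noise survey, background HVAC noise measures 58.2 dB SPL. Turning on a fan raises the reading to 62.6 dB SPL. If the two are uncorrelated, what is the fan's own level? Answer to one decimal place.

Subtract intensities: L_src = 10·log₁₀(10^(L_total/10) − 10^(L_bg/10)).
L_src = 10·log₁₀(10^(62.6/10) − 10^(58.2/10)) = 10·log₁₀(1159000) = 60.6 dB SPL.

60.6 dB SPL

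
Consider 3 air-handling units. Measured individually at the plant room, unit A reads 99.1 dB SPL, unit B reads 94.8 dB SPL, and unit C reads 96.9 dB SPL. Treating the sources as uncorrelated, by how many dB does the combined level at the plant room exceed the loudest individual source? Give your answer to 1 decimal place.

Uncorrelated sources add in intensity (power), not in dB.
L_total = 10·log₁₀(10^(99.1/10) + 10^(94.8/10) + 10^(96.9/10)) = 102.05 dB SPL.
Excess over the loudest (99.1 dB): 102.05 − 99.1 = 3.0 dB.

3.0 dB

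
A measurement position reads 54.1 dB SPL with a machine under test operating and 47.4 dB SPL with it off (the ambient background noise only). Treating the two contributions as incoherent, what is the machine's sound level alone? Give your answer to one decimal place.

53.1 dB SPL

Background correction is a power subtraction:
L_src = 10·log₁₀(10^(54.1/10) − 10^(47.4/10)) = 10·log₁₀(202100) = 53.1 dB SPL.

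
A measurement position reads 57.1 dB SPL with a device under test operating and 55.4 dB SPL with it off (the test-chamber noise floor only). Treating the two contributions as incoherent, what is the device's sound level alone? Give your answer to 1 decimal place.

52.2 dB SPL

Background correction is a power subtraction:
L_src = 10·log₁₀(10^(57.1/10) − 10^(55.4/10)) = 10·log₁₀(166100) = 52.2 dB SPL.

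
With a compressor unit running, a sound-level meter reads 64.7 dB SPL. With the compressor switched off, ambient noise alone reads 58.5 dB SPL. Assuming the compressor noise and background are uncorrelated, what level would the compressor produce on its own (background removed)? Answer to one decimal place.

Remove the background by subtracting linear intensities:
L_src = 10·log₁₀(10^(64.7/10) − 10^(58.5/10)) = 10·log₁₀(2243000) = 63.5 dB SPL.

63.5 dB SPL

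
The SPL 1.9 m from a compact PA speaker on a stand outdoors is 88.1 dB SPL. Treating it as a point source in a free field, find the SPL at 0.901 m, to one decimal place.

Free-field point source: level drops by 20·log₁₀ of the distance ratio.
ΔL = −20·log₁₀(0.901/1.9) = 6.48 dB, so L₂ = 88.1 + (6.48) = 94.6 dB SPL.

94.6 dB SPL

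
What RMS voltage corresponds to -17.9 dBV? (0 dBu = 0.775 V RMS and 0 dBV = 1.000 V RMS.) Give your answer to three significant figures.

V = 1.000 V × 10^(-17.9/20).
= 1.000 × 0.1274 = 0.127 V.

0.127 V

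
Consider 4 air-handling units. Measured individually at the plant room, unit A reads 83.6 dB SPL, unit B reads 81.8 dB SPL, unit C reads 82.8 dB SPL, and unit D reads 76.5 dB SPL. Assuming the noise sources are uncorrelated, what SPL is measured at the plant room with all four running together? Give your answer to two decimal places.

Add the sources as powers (linear), then convert back to dB:
L_total = 10·log₁₀(10^(83.6/10) + 10^(81.8/10) + 10^(82.8/10) + 10^(76.5/10)) = 10·log₁₀(615700000) = 87.89 dB SPL.

87.89 dB SPL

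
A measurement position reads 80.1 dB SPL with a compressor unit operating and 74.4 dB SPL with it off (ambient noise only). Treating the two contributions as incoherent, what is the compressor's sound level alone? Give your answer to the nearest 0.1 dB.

Remove the background by subtracting linear intensities:
L_src = 10·log₁₀(10^(80.1/10) − 10^(74.4/10)) = 10·log₁₀(74790000) = 78.7 dB SPL.

78.7 dB SPL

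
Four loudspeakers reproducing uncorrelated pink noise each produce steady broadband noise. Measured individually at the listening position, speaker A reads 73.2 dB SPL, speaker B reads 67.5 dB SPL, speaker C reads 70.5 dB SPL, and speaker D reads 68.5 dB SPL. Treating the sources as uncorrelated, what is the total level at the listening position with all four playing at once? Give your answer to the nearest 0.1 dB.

76.5 dB SPL

Uncorrelated sources add in intensity (power), not in dB.
L_total = 10·log₁₀(10^(73.2/10) + 10^(67.5/10) + 10^(70.5/10) + 10^(68.5/10)) = 10·log₁₀(44820000) = 76.5 dB SPL.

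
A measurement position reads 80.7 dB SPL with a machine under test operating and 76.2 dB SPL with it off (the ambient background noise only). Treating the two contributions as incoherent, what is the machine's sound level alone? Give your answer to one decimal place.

78.8 dB SPL

Subtract intensities: L_src = 10·log₁₀(10^(L_total/10) − 10^(L_bg/10)).
L_src = 10·log₁₀(10^(80.7/10) − 10^(76.2/10)) = 10·log₁₀(75800000) = 78.8 dB SPL.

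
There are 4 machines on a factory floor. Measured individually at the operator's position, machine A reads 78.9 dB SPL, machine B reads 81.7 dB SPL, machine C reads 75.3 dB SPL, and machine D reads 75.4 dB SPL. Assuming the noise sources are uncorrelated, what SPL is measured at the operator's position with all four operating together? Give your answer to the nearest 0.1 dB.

84.7 dB SPL

Add the sources as powers (linear), then convert back to dB:
L_total = 10·log₁₀(10^(78.9/10) + 10^(81.7/10) + 10^(75.3/10) + 10^(75.4/10)) = 10·log₁₀(294100000) = 84.7 dB SPL.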